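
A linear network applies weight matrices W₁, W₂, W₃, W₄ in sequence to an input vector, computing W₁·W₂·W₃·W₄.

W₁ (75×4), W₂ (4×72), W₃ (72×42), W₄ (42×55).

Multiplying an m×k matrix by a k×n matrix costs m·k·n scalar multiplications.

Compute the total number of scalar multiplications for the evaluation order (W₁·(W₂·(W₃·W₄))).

198660

(W₃·W₄): 72×42 by 42×55 → 72×55, cost 72·42·55 = 166320
(W₂·(W₃·W₄)): 4×72 by 72×55 → 4×55, cost 4·72·55 = 15840; cumulative 182160
(W₁·(W₂·(W₃·W₄))): 75×4 by 4×55 → 75×55, cost 75·4·55 = 16500; cumulative 198660
Total: 198660 scalar multiplications.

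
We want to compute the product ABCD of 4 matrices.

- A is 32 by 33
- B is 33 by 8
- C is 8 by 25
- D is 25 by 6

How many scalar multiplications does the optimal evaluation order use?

Adjacent pairs: AB = 32·33·8 = 8448; BC = 33·8·25 = 6600; CD = 8·25·6 = 1200.
Length 3: A..C: k=1: 0+6600+32·33·25=33000; k=2: 8448+0+32·8·25=14848 → min 14848 | B..D: k=2: 0+1200+33·8·6=2784; k=3: 6600+0+33·25·6=11550 → min 2784.
Length 4: A..D: k=1: 0+2784+32·33·6=9120; k=2: 8448+1200+32·8·6=11184; k=3: 14848+0+32·25·6=19648 → min 9120.
Optimal order: (A(B(CD))) with cost 9120.

9120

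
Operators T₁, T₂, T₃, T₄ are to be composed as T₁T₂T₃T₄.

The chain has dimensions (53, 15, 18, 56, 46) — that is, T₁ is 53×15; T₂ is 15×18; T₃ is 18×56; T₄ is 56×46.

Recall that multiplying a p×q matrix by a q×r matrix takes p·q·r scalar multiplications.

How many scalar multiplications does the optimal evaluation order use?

Adjacent pairs: T₁T₂ = 53·15·18 = 14310; T₂T₃ = 15·18·56 = 15120; T₃T₄ = 18·56·46 = 46368.
Length 3: T₁..T₃: k=1: 0+15120+53·15·56=59640; k=2: 14310+0+53·18·56=67734 → min 59640 | T₂..T₄: k=2: 0+46368+15·18·46=58788; k=3: 15120+0+15·56·46=53760 → min 53760.
Length 4: T₁..T₄: k=1: 0+53760+53·15·46=90330; k=2: 14310+46368+53·18·46=104562; k=3: 59640+0+53·56·46=196168 → min 90330.
Optimal order: (T₁((T₂T₃)T₄)) with cost 90330.

90330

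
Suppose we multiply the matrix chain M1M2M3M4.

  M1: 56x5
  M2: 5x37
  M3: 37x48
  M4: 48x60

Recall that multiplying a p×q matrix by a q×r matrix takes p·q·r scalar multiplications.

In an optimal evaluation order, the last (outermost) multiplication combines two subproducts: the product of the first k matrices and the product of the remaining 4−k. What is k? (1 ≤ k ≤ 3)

1

Adjacent pairs: M1M2 = 56·5·37 = 10360; M2M3 = 5·37·48 = 8880; M3M4 = 37·48·60 = 106560.
Length 3: M1..M3: k=1: 0+8880+56·5·48=22320; k=2: 10360+0+56·37·48=109816 → min 22320 | M2..M4: k=2: 0+106560+5·37·60=117660; k=3: 8880+0+5·48·60=23280 → min 23280.
Top-level splits: k=1: (M1..M1)·(M2..M4) → 0+23280+56·5·60 = 40080; k=2: (M1..M2)·(M3..M4) → 10360+106560+56·37·60 = 241240; k=3: (M1..M3)·(M4..M4) → 22320+0+56·48·60 = 183600.
Best split is after M1, i.e. k = 1.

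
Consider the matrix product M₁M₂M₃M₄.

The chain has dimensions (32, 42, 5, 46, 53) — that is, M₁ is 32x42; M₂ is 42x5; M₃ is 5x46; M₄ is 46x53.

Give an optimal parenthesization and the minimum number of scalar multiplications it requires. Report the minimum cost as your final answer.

Adjacent pairs: M₁M₂ = 32·42·5 = 6720; M₂M₃ = 42·5·46 = 9660; M₃M₄ = 5·46·53 = 12190.
Length 3: M₁..M₃: k=1: 0+9660+32·42·46=71484; k=2: 6720+0+32·5·46=14080 → min 14080 | M₂..M₄: k=2: 0+12190+42·5·53=23320; k=3: 9660+0+42·46·53=112056 → min 23320.
Length 4: M₁..M₄: k=1: 0+23320+32·42·53=94552; k=2: 6720+12190+32·5·53=27390; k=3: 14080+0+32·46·53=92096 → min 27390.
Optimal parenthesization: ((M₁M₂)(M₃M₄)) with cost 27390.

27390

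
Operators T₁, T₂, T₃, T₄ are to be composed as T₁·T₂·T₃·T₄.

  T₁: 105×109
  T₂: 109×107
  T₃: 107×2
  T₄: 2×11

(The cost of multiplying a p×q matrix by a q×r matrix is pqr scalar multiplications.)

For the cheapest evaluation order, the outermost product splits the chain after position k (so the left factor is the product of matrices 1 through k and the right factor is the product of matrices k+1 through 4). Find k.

Adjacent pairs: T₁T₂ = 105·109·107 = 1224615; T₂T₃ = 109·107·2 = 23326; T₃T₄ = 107·2·11 = 2354.
Length 3: T₁..T₃: k=1: 0+23326+105·109·2=46216; k=2: 1224615+0+105·107·2=1247085 → min 46216 | T₂..T₄: k=2: 0+2354+109·107·11=130647; k=3: 23326+0+109·2·11=25724 → min 25724.
Top-level splits: k=1: (T₁..T₁)·(T₂..T₄) → 0+25724+105·109·11 = 151619; k=2: (T₁..T₂)·(T₃..T₄) → 1224615+2354+105·107·11 = 1350554; k=3: (T₁..T₃)·(T₄..T₄) → 46216+0+105·2·11 = 48526.
Best split is after T₃, i.e. k = 3.

3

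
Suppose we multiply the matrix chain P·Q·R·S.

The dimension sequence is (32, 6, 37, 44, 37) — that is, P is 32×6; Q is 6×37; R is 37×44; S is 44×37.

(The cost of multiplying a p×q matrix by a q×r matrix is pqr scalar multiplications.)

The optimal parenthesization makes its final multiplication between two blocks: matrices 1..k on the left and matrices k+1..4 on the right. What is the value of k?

1

Adjacent pairs: PQ = 32·6·37 = 7104; QR = 6·37·44 = 9768; RS = 37·44·37 = 60236.
Length 3: P..R: k=1: 0+9768+32·6·44=18216; k=2: 7104+0+32·37·44=59200 → min 18216 | Q..S: k=2: 0+60236+6·37·37=68450; k=3: 9768+0+6·44·37=19536 → min 19536.
Top-level splits: k=1: (P..P)·(Q..S) → 0+19536+32·6·37 = 26640; k=2: (P..Q)·(R..S) → 7104+60236+32·37·37 = 111148; k=3: (P..R)·(S..S) → 18216+0+32·44·37 = 70312.
Best split is after P, i.e. k = 1.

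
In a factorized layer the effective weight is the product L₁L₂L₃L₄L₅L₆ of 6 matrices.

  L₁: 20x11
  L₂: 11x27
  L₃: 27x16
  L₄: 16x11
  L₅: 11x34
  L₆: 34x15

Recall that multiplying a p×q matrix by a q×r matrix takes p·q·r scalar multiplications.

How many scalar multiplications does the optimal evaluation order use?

Adjacent pairs: L₁L₂ = 20·11·27 = 5940; L₂L₃ = 11·27·16 = 4752; L₃L₄ = 27·16·11 = 4752; L₄L₅ = 16·11·34 = 5984; L₅L₆ = 11·34·15 = 5610.
Length 3: L₁..L₃: k=1: 0+4752+20·11·16=8272; k=2: 5940+0+20·27·16=14580 → min 8272 | L₂..L₄: k=2: 0+4752+11·27·11=8019; k=3: 4752+0+11·16·11=6688 → min 6688 | L₃..L₅: k=3: 0+5984+27·16·34=20672; k=4: 4752+0+27·11·34=14850 → min 14850 | L₄..L₆: k=4: 0+5610+16·11·15=8250; k=5: 5984+0+16·34·15=14144 → min 8250.
Length 4: L₁..L₄: k=1: 0+6688+20·11·11=9108; k=2: 5940+4752+20·27·11=16632; k=3: 8272+0+20·16·11=11792 → min 9108 | L₂..L₅: k=2: 0+14850+11·27·34=24948; k=3: 4752+5984+11·16·34=16720; k=4: 6688+0+11·11·34=10802 → min 10802 | L₃..L₆: k=3: 0+8250+27·16·15=14730; k=4: 4752+5610+27·11·15=14817; k=5: 14850+0+27·34·15=28620 → min 14730.
Length 5: L₁..L₅: k=1: 0+10802+20·11·34=18282; k=2: 5940+14850+20·27·34=39150; k=3: 8272+5984+20·16·34=25136; k=4: 9108+0+20·11·34=16588 → min 16588 | L₂..L₆: k=2: 0+14730+11·27·15=19185; k=3: 4752+8250+11·16·15=15642; k=4: 6688+5610+11·11·15=14113; k=5: 10802+0+11·34·15=16412 → min 14113.
Length 6: L₁..L₆: k=1: 0+14113+20·11·15=17413; k=2: 5940+14730+20·27·15=28770; k=3: 8272+8250+20·16·15=21322; k=4: 9108+5610+20·11·15=18018; k=5: 16588+0+20·34·15=26788 → min 17413.
Optimal order: (L₁(((L₂L₃)L₄)(L₅L₆))) with cost 17413.

17413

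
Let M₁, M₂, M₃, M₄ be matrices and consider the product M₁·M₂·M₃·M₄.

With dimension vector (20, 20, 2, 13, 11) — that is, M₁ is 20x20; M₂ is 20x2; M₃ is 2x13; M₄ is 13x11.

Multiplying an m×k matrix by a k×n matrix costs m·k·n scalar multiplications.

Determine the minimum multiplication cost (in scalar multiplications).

1526

Adjacent pairs: M₁M₂ = 20·20·2 = 800; M₂M₃ = 20·2·13 = 520; M₃M₄ = 2·13·11 = 286.
Length 3: M₁..M₃: k=1: 0+520+20·20·13=5720; k=2: 800+0+20·2·13=1320 → min 1320 | M₂..M₄: k=2: 0+286+20·2·11=726; k=3: 520+0+20·13·11=3380 → min 726.
Length 4: M₁..M₄: k=1: 0+726+20·20·11=5126; k=2: 800+286+20·2·11=1526; k=3: 1320+0+20·13·11=4180 → min 1526.
Optimal order: ((M₁·M₂)·(M₃·M₄)) with cost 1526.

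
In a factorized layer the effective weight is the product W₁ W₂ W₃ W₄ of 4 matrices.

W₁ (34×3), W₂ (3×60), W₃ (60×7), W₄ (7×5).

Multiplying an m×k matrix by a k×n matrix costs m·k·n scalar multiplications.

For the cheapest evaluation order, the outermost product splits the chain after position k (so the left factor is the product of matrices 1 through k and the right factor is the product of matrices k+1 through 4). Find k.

1

Adjacent pairs: W₁W₂ = 34·3·60 = 6120; W₂W₃ = 3·60·7 = 1260; W₃W₄ = 60·7·5 = 2100.
Length 3: W₁..W₃: k=1: 0+1260+34·3·7=1974; k=2: 6120+0+34·60·7=20400 → min 1974 | W₂..W₄: k=2: 0+2100+3·60·5=3000; k=3: 1260+0+3·7·5=1365 → min 1365.
Top-level splits: k=1: (W₁..W₁)·(W₂..W₄) → 0+1365+34·3·5 = 1875; k=2: (W₁..W₂)·(W₃..W₄) → 6120+2100+34·60·5 = 18420; k=3: (W₁..W₃)·(W₄..W₄) → 1974+0+34·7·5 = 3164.
Best split is after W₁, i.e. k = 1.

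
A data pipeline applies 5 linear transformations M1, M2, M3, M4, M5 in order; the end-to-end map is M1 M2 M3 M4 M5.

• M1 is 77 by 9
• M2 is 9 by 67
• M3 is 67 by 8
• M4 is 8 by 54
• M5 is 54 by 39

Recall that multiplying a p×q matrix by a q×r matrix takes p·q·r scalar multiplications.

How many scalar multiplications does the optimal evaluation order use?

Adjacent pairs: M1M2 = 77·9·67 = 46431; M2M3 = 9·67·8 = 4824; M3M4 = 67·8·54 = 28944; M4M5 = 8·54·39 = 16848.
Length 3: M1..M3: k=1: 0+4824+77·9·8=10368; k=2: 46431+0+77·67·8=87703 → min 10368 | M2..M4: k=2: 0+28944+9·67·54=61506; k=3: 4824+0+9·8·54=8712 → min 8712 | M3..M5: k=3: 0+16848+67·8·39=37752; k=4: 28944+0+67·54·39=170046 → min 37752.
Length 4: M1..M4: k=1: 0+8712+77·9·54=46134; k=2: 46431+28944+77·67·54=353961; k=3: 10368+0+77·8·54=43632 → min 43632 | M2..M5: k=2: 0+37752+9·67·39=61269; k=3: 4824+16848+9·8·39=24480; k=4: 8712+0+9·54·39=27666 → min 24480.
Length 5: M1..M5: k=1: 0+24480+77·9·39=51507; k=2: 46431+37752+77·67·39=285384; k=3: 10368+16848+77·8·39=51240; k=4: 43632+0+77·54·39=205794 → min 51240.
Optimal order: ((M1 (M2 M3)) (M4 M5)) with cost 51240.

51240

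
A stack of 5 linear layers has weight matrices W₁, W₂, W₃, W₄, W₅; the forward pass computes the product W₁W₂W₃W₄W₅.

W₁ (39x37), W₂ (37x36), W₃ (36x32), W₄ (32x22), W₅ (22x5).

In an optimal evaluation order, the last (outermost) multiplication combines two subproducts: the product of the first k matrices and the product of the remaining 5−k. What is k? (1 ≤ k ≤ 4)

1

Adjacent pairs: W₁W₂ = 39·37·36 = 51948; W₂W₃ = 37·36·32 = 42624; W₃W₄ = 36·32·22 = 25344; W₄W₅ = 32·22·5 = 3520.
Length 3: W₁..W₃: k=1: 0+42624+39·37·32=88800; k=2: 51948+0+39·36·32=96876 → min 88800 | W₂..W₄: k=2: 0+25344+37·36·22=54648; k=3: 42624+0+37·32·22=68672 → min 54648 | W₃..W₅: k=3: 0+3520+36·32·5=9280; k=4: 25344+0+36·22·5=29304 → min 9280.
Length 4: W₁..W₄: k=1: 0+54648+39·37·22=86394; k=2: 51948+25344+39·36·22=108180; k=3: 88800+0+39·32·22=116256 → min 86394 | W₂..W₅: k=2: 0+9280+37·36·5=15940; k=3: 42624+3520+37·32·5=52064; k=4: 54648+0+37·22·5=58718 → min 15940.
Top-level splits: k=1: (W₁..W₁)·(W₂..W₅) → 0+15940+39·37·5 = 23155; k=2: (W₁..W₂)·(W₃..W₅) → 51948+9280+39·36·5 = 68248; k=3: (W₁..W₃)·(W₄..W₅) → 88800+3520+39·32·5 = 98560; k=4: (W₁..W₄)·(W₅..W₅) → 86394+0+39·22·5 = 90684.
Best split is after W₁, i.e. k = 1.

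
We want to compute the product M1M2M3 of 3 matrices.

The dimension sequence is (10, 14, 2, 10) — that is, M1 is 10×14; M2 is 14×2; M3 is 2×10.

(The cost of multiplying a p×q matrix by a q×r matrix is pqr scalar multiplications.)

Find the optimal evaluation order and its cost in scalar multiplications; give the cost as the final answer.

(M1(M2M3)): cost 1680.
((M1M2)M3): cost 480.
Optimal: ((M1M2)M3) with cost 480.

480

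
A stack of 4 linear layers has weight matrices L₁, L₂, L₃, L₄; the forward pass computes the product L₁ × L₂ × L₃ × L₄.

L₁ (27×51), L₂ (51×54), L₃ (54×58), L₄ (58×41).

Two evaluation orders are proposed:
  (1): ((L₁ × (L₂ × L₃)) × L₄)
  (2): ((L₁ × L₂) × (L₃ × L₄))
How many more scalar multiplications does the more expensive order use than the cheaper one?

Order (1) = ((L₁ × (L₂ × L₃)) × L₄): (L₂ × L₃): 51×54 by 54×58 → 51×58, cost 51·54·58 = 159732; (L₁ × (L₂ × L₃)): 27×51 by 51×58 → 27×58, cost 27·51·58 = 79866; cumulative 239598; ((L₁ × (L₂ × L₃)) × L₄): 27×58 by 58×41 → 27×41, cost 27·58·41 = 64206; cumulative 303804. Total 303804.
Order (2) = ((L₁ × L₂) × (L₃ × L₄)): (L₁ × L₂): 27×51 by 51×54 → 27×54, cost 27·51·54 = 74358; (L₃ × L₄): 54×58 by 58×41 → 54×41, cost 54·58·41 = 128412; ((L₁ × L₂) × (L₃ × L₄)): 27×54 by 54×41 → 27×41, cost 27·54·41 = 59778; cumulative 262548. Total 262548.
Difference: |303804 − 262548| = 41256.

41256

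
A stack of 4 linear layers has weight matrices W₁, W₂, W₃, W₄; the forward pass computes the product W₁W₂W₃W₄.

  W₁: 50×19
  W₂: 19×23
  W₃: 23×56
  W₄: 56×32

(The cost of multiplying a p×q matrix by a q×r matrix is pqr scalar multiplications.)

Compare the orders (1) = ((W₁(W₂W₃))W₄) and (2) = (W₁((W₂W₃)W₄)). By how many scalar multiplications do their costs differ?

Order (1) = ((W₁(W₂W₃))W₄): (W₂W₃): 19×23 by 23×56 → 19×56, cost 19·23·56 = 24472; (W₁(W₂W₃)): 50×19 by 19×56 → 50×56, cost 50·19·56 = 53200; cumulative 77672; ((W₁(W₂W₃))W₄): 50×56 by 56×32 → 50×32, cost 50·56·32 = 89600; cumulative 167272. Total 167272.
Order (2) = (W₁((W₂W₃)W₄)): (W₂W₃): 19×23 by 23×56 → 19×56, cost 19·23·56 = 24472; ((W₂W₃)W₄): 19×56 by 56×32 → 19×32, cost 19·56·32 = 34048; cumulative 58520; (W₁((W₂W₃)W₄)): 50×19 by 19×32 → 50×32, cost 50·19·32 = 30400; cumulative 88920. Total 88920.
Difference: |167272 − 88920| = 78352.

78352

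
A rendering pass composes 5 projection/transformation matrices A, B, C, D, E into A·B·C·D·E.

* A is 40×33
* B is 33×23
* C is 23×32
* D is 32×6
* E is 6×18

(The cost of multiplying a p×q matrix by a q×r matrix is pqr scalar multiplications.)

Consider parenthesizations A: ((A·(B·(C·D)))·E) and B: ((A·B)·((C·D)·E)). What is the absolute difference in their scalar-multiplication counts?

Order A = ((A·(B·(C·D)))·E): (C·D): 23×32 by 32×6 → 23×6, cost 23·32·6 = 4416; (B·(C·D)): 33×23 by 23×6 → 33×6, cost 33·23·6 = 4554; cumulative 8970; (A·(B·(C·D))): 40×33 by 33×6 → 40×6, cost 40·33·6 = 7920; cumulative 16890; ((A·(B·(C·D)))·E): 40×6 by 6×18 → 40×18, cost 40·6·18 = 4320; cumulative 21210. Total 21210.
Order B = ((A·B)·((C·D)·E)): (A·B): 40×33 by 33×23 → 40×23, cost 40·33·23 = 30360; (C·D): 23×32 by 32×6 → 23×6, cost 23·32·6 = 4416; ((C·D)·E): 23×6 by 6×18 → 23×18, cost 23·6·18 = 2484; cumulative 6900; ((A·B)·((C·D)·E)): 40×23 by 23×18 → 40×18, cost 40·23·18 = 16560; cumulative 53820. Total 53820.
Difference: |21210 − 53820| = 32610.

32610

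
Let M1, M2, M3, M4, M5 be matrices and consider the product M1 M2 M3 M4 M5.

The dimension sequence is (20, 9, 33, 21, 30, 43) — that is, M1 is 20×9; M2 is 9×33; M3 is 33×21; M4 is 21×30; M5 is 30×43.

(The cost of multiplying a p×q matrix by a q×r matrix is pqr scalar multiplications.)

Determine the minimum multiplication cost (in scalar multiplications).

Adjacent pairs: M1M2 = 20·9·33 = 5940; M2M3 = 9·33·21 = 6237; M3M4 = 33·21·30 = 20790; M4M5 = 21·30·43 = 27090.
Length 3: M1..M3: k=1: 0+6237+20·9·21=10017; k=2: 5940+0+20·33·21=19800 → min 10017 | M2..M4: k=2: 0+20790+9·33·30=29700; k=3: 6237+0+9·21·30=11907 → min 11907 | M3..M5: k=3: 0+27090+33·21·43=56889; k=4: 20790+0+33·30·43=63360 → min 56889.
Length 4: M1..M4: k=1: 0+11907+20·9·30=17307; k=2: 5940+20790+20·33·30=46530; k=3: 10017+0+20·21·30=22617 → min 17307 | M2..M5: k=2: 0+56889+9·33·43=69660; k=3: 6237+27090+9·21·43=41454; k=4: 11907+0+9·30·43=23517 → min 23517.
Length 5: M1..M5: k=1: 0+23517+20·9·43=31257; k=2: 5940+56889+20·33·43=91209; k=3: 10017+27090+20·21·43=55167; k=4: 17307+0+20·30·43=43107 → min 31257.
Optimal order: (M1 (((M2 M3) M4) M5)) with cost 31257.

31257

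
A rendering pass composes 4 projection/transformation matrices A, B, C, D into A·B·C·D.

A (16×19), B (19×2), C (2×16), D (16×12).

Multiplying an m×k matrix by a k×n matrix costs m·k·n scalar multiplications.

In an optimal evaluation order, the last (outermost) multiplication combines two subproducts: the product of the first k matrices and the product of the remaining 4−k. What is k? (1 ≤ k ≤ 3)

Adjacent pairs: AB = 16·19·2 = 608; BC = 19·2·16 = 608; CD = 2·16·12 = 384.
Length 3: A..C: k=1: 0+608+16·19·16=5472; k=2: 608+0+16·2·16=1120 → min 1120 | B..D: k=2: 0+384+19·2·12=840; k=3: 608+0+19·16·12=4256 → min 840.
Top-level splits: k=1: (A..A)·(B..D) → 0+840+16·19·12 = 4488; k=2: (A..B)·(C..D) → 608+384+16·2·12 = 1376; k=3: (A..C)·(D..D) → 1120+0+16·16·12 = 4192.
Best split is after B, i.e. k = 2.

2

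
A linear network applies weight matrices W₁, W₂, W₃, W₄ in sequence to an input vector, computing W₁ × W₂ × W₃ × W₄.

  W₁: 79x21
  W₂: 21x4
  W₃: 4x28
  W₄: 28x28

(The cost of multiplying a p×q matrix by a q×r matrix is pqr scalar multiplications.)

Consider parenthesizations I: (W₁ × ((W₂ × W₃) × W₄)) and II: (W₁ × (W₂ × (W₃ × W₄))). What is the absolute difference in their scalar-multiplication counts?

Order I = (W₁ × ((W₂ × W₃) × W₄)): (W₂ × W₃): 21×4 by 4×28 → 21×28, cost 21·4·28 = 2352; ((W₂ × W₃) × W₄): 21×28 by 28×28 → 21×28, cost 21·28·28 = 16464; cumulative 18816; (W₁ × ((W₂ × W₃) × W₄)): 79×21 by 21×28 → 79×28, cost 79·21·28 = 46452; cumulative 65268. Total 65268.
Order II = (W₁ × (W₂ × (W₃ × W₄))): (W₃ × W₄): 4×28 by 28×28 → 4×28, cost 4·28·28 = 3136; (W₂ × (W₃ × W₄)): 21×4 by 4×28 → 21×28, cost 21·4·28 = 2352; cumulative 5488; (W₁ × (W₂ × (W₃ × W₄))): 79×21 by 21×28 → 79×28, cost 79·21·28 = 46452; cumulative 51940. Total 51940.
Difference: |65268 − 51940| = 13328.

13328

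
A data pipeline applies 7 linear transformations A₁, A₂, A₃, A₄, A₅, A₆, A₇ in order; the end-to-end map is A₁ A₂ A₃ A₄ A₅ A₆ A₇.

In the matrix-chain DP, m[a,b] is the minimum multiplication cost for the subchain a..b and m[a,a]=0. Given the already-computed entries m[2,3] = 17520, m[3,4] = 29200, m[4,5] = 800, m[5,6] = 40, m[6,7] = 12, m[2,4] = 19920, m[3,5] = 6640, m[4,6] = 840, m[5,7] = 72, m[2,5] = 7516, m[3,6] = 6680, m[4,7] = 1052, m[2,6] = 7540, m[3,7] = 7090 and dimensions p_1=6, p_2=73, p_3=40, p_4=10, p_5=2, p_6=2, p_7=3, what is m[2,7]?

m[2,7] = min over k∈[2,6] of m[2,k]+m[k+1,7]+p_{1}·p_k·p_{7}.
k=2: 0 + 7090 + 6·73·3 = 8404; k=3: 17520 + 1052 + 6·40·3 = 19292; k=4: 19920 + 72 + 6·10·3 = 20172; k=5: 7516 + 12 + 6·2·3 = 7564; k=6: 7540 + 0 + 6·2·3 = 7576.
Minimum: 7564 at k=5.

7564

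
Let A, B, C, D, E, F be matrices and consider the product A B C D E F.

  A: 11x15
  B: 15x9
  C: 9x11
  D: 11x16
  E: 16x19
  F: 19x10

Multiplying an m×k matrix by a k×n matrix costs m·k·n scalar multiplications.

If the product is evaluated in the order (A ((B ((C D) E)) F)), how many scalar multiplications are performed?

11385

(C D): 9×11 by 11×16 → 9×16, cost 9·11·16 = 1584
((C D) E): 9×16 by 16×19 → 9×19, cost 9·16·19 = 2736; cumulative 4320
(B ((C D) E)): 15×9 by 9×19 → 15×19, cost 15·9·19 = 2565; cumulative 6885
((B ((C D) E)) F): 15×19 by 19×10 → 15×10, cost 15·19·10 = 2850; cumulative 9735
(A ((B ((C D) E)) F)): 11×15 by 15×10 → 11×10, cost 11·15·10 = 1650; cumulative 11385
Total: 11385 scalar multiplications.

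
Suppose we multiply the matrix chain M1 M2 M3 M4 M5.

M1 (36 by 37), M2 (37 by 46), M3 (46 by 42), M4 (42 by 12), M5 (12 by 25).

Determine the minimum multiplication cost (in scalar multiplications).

Adjacent pairs: M1M2 = 36·37·46 = 61272; M2M3 = 37·46·42 = 71484; M3M4 = 46·42·12 = 23184; M4M5 = 42·12·25 = 12600.
Length 3: M1..M3: k=1: 0+71484+36·37·42=127428; k=2: 61272+0+36·46·42=130824 → min 127428 | M2..M4: k=2: 0+23184+37·46·12=43608; k=3: 71484+0+37·42·12=90132 → min 43608 | M3..M5: k=3: 0+12600+46·42·25=60900; k=4: 23184+0+46·12·25=36984 → min 36984.
Length 4: M1..M4: k=1: 0+43608+36·37·12=59592; k=2: 61272+23184+36·46·12=104328; k=3: 127428+0+36·42·12=145572 → min 59592 | M2..M5: k=2: 0+36984+37·46·25=79534; k=3: 71484+12600+37·42·25=122934; k=4: 43608+0+37·12·25=54708 → min 54708.
Length 5: M1..M5: k=1: 0+54708+36·37·25=88008; k=2: 61272+36984+36·46·25=139656; k=3: 127428+12600+36·42·25=177828; k=4: 59592+0+36·12·25=70392 → min 70392.
Optimal order: ((M1 (M2 (M3 M4))) M5) with cost 70392.

70392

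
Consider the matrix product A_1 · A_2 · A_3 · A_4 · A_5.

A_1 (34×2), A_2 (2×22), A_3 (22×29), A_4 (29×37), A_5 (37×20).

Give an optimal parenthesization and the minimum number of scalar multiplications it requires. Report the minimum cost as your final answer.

Adjacent pairs: A_1A_2 = 34·2·22 = 1496; A_2A_3 = 2·22·29 = 1276; A_3A_4 = 22·29·37 = 23606; A_4A_5 = 29·37·20 = 21460.
Length 3: A_1..A_3: k=1: 0+1276+34·2·29=3248; k=2: 1496+0+34·22·29=23188 → min 3248 | A_2..A_4: k=2: 0+23606+2·22·37=25234; k=3: 1276+0+2·29·37=3422 → min 3422 | A_3..A_5: k=3: 0+21460+22·29·20=34220; k=4: 23606+0+22·37·20=39886 → min 34220.
Length 4: A_1..A_4: k=1: 0+3422+34·2·37=5938; k=2: 1496+23606+34·22·37=52778; k=3: 3248+0+34·29·37=39730 → min 5938 | A_2..A_5: k=2: 0+34220+2·22·20=35100; k=3: 1276+21460+2·29·20=23896; k=4: 3422+0+2·37·20=4902 → min 4902.
Length 5: A_1..A_5: k=1: 0+4902+34·2·20=6262; k=2: 1496+34220+34·22·20=50676; k=3: 3248+21460+34·29·20=44428; k=4: 5938+0+34·37·20=31098 → min 6262.
Optimal parenthesization: (A_1 · (((A_2 · A_3) · A_4) · A_5)) with cost 6262.

6262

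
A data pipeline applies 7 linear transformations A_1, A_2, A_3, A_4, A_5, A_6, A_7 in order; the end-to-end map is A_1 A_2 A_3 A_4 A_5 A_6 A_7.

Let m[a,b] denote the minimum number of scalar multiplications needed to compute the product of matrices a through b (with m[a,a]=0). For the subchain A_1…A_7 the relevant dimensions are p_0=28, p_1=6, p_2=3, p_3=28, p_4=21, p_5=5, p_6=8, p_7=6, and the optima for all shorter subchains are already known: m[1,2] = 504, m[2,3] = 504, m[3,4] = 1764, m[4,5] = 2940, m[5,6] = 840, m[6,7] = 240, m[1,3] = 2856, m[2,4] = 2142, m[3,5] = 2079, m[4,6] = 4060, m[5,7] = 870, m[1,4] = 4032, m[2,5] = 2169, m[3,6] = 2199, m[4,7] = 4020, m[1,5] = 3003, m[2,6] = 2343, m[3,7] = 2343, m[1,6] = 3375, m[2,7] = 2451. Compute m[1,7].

m[1,7] = min over k∈[1,6] of m[1,k]+m[k+1,7]+p_{0}·p_k·p_{7}.
k=1: 0 + 2451 + 28·6·6 = 3459; k=2: 504 + 2343 + 28·3·6 = 3351; k=3: 2856 + 4020 + 28·28·6 = 11580; k=4: 4032 + 870 + 28·21·6 = 8430; k=5: 3003 + 240 + 28·5·6 = 4083; k=6: 3375 + 0 + 28·8·6 = 4719.
Minimum: 3351 at k=2.

3351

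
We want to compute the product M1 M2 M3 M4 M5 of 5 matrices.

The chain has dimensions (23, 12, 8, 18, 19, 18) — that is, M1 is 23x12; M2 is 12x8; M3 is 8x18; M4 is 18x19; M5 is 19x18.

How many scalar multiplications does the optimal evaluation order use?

10992

Adjacent pairs: M1M2 = 23·12·8 = 2208; M2M3 = 12·8·18 = 1728; M3M4 = 8·18·19 = 2736; M4M5 = 18·19·18 = 6156.
Length 3: M1..M3: k=1: 0+1728+23·12·18=6696; k=2: 2208+0+23·8·18=5520 → min 5520 | M2..M4: k=2: 0+2736+12·8·19=4560; k=3: 1728+0+12·18·19=5832 → min 4560 | M3..M5: k=3: 0+6156+8·18·18=8748; k=4: 2736+0+8·19·18=5472 → min 5472.
Length 4: M1..M4: k=1: 0+4560+23·12·19=9804; k=2: 2208+2736+23·8·19=8440; k=3: 5520+0+23·18·19=13386 → min 8440 | M2..M5: k=2: 0+5472+12·8·18=7200; k=3: 1728+6156+12·18·18=11772; k=4: 4560+0+12·19·18=8664 → min 7200.
Length 5: M1..M5: k=1: 0+7200+23·12·18=12168; k=2: 2208+5472+23·8·18=10992; k=3: 5520+6156+23·18·18=19128; k=4: 8440+0+23·19·18=16306 → min 10992.
Optimal order: ((M1 M2) ((M3 M4) M5)) with cost 10992.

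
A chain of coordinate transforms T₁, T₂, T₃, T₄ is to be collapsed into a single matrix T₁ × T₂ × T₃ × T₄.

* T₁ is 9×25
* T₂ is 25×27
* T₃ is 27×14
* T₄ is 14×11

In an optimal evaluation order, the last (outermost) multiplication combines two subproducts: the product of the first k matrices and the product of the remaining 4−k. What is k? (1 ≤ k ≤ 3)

Adjacent pairs: T₁T₂ = 9·25·27 = 6075; T₂T₃ = 25·27·14 = 9450; T₃T₄ = 27·14·11 = 4158.
Length 3: T₁..T₃: k=1: 0+9450+9·25·14=12600; k=2: 6075+0+9·27·14=9477 → min 9477 | T₂..T₄: k=2: 0+4158+25·27·11=11583; k=3: 9450+0+25·14·11=13300 → min 11583.
Top-level splits: k=1: (T₁..T₁)·(T₂..T₄) → 0+11583+9·25·11 = 14058; k=2: (T₁..T₂)·(T₃..T₄) → 6075+4158+9·27·11 = 12906; k=3: (T₁..T₃)·(T₄..T₄) → 9477+0+9·14·11 = 10863.
Best split is after T₃, i.e. k = 3.

3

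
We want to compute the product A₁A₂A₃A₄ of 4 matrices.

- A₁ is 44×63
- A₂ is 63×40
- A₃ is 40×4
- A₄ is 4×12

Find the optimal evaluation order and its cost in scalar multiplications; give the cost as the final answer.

Adjacent pairs: A₁A₂ = 44·63·40 = 110880; A₂A₃ = 63·40·4 = 10080; A₃A₄ = 40·4·12 = 1920.
Length 3: A₁..A₃: k=1: 0+10080+44·63·4=21168; k=2: 110880+0+44·40·4=117920 → min 21168 | A₂..A₄: k=2: 0+1920+63·40·12=32160; k=3: 10080+0+63·4·12=13104 → min 13104.
Length 4: A₁..A₄: k=1: 0+13104+44·63·12=46368; k=2: 110880+1920+44·40·12=133920; k=3: 21168+0+44·4·12=23280 → min 23280.
Optimal parenthesization: ((A₁(A₂A₃))A₄) with cost 23280.

23280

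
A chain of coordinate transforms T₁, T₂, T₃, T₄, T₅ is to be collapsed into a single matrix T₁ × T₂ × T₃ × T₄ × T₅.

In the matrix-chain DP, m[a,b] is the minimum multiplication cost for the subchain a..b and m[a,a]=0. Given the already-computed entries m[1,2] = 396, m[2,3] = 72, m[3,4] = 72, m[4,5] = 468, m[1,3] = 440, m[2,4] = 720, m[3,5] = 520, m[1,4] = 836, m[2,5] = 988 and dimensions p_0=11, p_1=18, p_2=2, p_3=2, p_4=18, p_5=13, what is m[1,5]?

m[1,5] = min over k∈[1,4] of m[1,k]+m[k+1,5]+p_{0}·p_k·p_{5}.
k=1: 0 + 988 + 11·18·13 = 3562; k=2: 396 + 520 + 11·2·13 = 1202; k=3: 440 + 468 + 11·2·13 = 1194; k=4: 836 + 0 + 11·18·13 = 3410.
Minimum: 1194 at k=3.

1194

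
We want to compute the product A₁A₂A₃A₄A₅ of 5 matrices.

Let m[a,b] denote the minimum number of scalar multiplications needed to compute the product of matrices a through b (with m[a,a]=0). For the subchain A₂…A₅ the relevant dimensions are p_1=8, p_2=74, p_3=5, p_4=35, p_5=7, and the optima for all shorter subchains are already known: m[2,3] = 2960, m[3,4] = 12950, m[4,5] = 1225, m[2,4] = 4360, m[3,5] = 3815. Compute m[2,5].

m[2,5] = min over k∈[2,4] of m[2,k]+m[k+1,5]+p_{1}·p_k·p_{5}.
k=2: 0 + 3815 + 8·74·7 = 7959; k=3: 2960 + 1225 + 8·5·7 = 4465; k=4: 4360 + 0 + 8·35·7 = 6320.
Minimum: 4465 at k=3.

4465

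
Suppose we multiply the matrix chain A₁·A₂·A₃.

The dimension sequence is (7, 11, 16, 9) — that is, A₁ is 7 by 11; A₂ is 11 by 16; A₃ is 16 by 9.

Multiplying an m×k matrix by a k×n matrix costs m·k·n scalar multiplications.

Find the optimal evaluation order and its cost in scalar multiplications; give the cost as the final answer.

2240

(A₁·(A₂·A₃)): cost 2277.
((A₁·A₂)·A₃): cost 2240.
Optimal: ((A₁·A₂)·A₃) with cost 2240.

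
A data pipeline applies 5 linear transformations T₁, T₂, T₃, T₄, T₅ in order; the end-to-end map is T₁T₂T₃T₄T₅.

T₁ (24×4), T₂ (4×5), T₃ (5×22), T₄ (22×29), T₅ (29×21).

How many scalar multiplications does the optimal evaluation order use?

Adjacent pairs: T₁T₂ = 24·4·5 = 480; T₂T₃ = 4·5·22 = 440; T₃T₄ = 5·22·29 = 3190; T₄T₅ = 22·29·21 = 13398.
Length 3: T₁..T₃: k=1: 0+440+24·4·22=2552; k=2: 480+0+24·5·22=3120 → min 2552 | T₂..T₄: k=2: 0+3190+4·5·29=3770; k=3: 440+0+4·22·29=2992 → min 2992 | T₃..T₅: k=3: 0+13398+5·22·21=15708; k=4: 3190+0+5·29·21=6235 → min 6235.
Length 4: T₁..T₄: k=1: 0+2992+24·4·29=5776; k=2: 480+3190+24·5·29=7150; k=3: 2552+0+24·22·29=17864 → min 5776 | T₂..T₅: k=2: 0+6235+4·5·21=6655; k=3: 440+13398+4·22·21=15686; k=4: 2992+0+4·29·21=5428 → min 5428.
Length 5: T₁..T₅: k=1: 0+5428+24·4·21=7444; k=2: 480+6235+24·5·21=9235; k=3: 2552+13398+24·22·21=27038; k=4: 5776+0+24·29·21=20392 → min 7444.
Optimal order: (T₁(((T₂T₃)T₄)T₅)) with cost 7444.

7444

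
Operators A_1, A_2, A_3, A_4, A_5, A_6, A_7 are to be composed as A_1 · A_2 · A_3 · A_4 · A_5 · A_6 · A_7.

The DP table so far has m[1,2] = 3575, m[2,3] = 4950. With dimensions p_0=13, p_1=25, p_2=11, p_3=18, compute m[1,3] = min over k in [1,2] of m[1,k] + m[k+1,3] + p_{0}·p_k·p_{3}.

6149

m[1,3] = min over k∈[1,2] of m[1,k]+m[k+1,3]+p_{0}·p_k·p_{3}.
k=1: 0 + 4950 + 13·25·18 = 10800; k=2: 3575 + 0 + 13·11·18 = 6149.
Minimum: 6149 at k=2.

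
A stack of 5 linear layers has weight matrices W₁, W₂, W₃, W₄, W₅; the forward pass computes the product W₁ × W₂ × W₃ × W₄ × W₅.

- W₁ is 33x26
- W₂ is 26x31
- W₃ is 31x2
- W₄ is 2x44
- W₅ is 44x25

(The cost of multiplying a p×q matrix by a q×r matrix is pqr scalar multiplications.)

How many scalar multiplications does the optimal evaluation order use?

Adjacent pairs: W₁W₂ = 33·26·31 = 26598; W₂W₃ = 26·31·2 = 1612; W₃W₄ = 31·2·44 = 2728; W₄W₅ = 2·44·25 = 2200.
Length 3: W₁..W₃: k=1: 0+1612+33·26·2=3328; k=2: 26598+0+33·31·2=28644 → min 3328 | W₂..W₄: k=2: 0+2728+26·31·44=38192; k=3: 1612+0+26·2·44=3900 → min 3900 | W₃..W₅: k=3: 0+2200+31·2·25=3750; k=4: 2728+0+31·44·25=36828 → min 3750.
Length 4: W₁..W₄: k=1: 0+3900+33·26·44=41652; k=2: 26598+2728+33·31·44=74338; k=3: 3328+0+33·2·44=6232 → min 6232 | W₂..W₅: k=2: 0+3750+26·31·25=23900; k=3: 1612+2200+26·2·25=5112; k=4: 3900+0+26·44·25=32500 → min 5112.
Length 5: W₁..W₅: k=1: 0+5112+33·26·25=26562; k=2: 26598+3750+33·31·25=55923; k=3: 3328+2200+33·2·25=7178; k=4: 6232+0+33·44·25=42532 → min 7178.
Optimal order: ((W₁ × (W₂ × W₃)) × (W₄ × W₅)) with cost 7178.

7178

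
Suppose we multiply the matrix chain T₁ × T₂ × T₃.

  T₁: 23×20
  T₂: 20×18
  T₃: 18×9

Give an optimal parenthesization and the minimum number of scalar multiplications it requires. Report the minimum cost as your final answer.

7380

(T₁ × (T₂ × T₃)): cost 7380.
((T₁ × T₂) × T₃): cost 12006.
Optimal: (T₁ × (T₂ × T₃)) with cost 7380.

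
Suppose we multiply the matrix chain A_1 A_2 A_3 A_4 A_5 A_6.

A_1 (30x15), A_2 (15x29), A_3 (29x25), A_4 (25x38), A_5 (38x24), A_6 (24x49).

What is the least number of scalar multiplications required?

Adjacent pairs: A_1A_2 = 30·15·29 = 13050; A_2A_3 = 15·29·25 = 10875; A_3A_4 = 29·25·38 = 27550; A_4A_5 = 25·38·24 = 22800; A_5A_6 = 38·24·49 = 44688.
Length 3: A_1..A_3: k=1: 0+10875+30·15·25=22125; k=2: 13050+0+30·29·25=34800 → min 22125 | A_2..A_4: k=2: 0+27550+15·29·38=44080; k=3: 10875+0+15·25·38=25125 → min 25125 | A_3..A_5: k=3: 0+22800+29·25·24=40200; k=4: 27550+0+29·38·24=53998 → min 40200 | A_4..A_6: k=4: 0+44688+25·38·49=91238; k=5: 22800+0+25·24·49=52200 → min 52200.
Length 4: A_1..A_4: k=1: 0+25125+30·15·38=42225; k=2: 13050+27550+30·29·38=73660; k=3: 22125+0+30·25·38=50625 → min 42225 | A_2..A_5: k=2: 0+40200+15·29·24=50640; k=3: 10875+22800+15·25·24=42675; k=4: 25125+0+15·38·24=38805 → min 38805 | A_3..A_6: k=3: 0+52200+29·25·49=87725; k=4: 27550+44688+29·38·49=126236; k=5: 40200+0+29·24·49=74304 → min 74304.
Length 5: A_1..A_5: k=1: 0+38805+30·15·24=49605; k=2: 13050+40200+30·29·24=74130; k=3: 22125+22800+30·25·24=62925; k=4: 42225+0+30·38·24=69585 → min 49605 | A_2..A_6: k=2: 0+74304+15·29·49=95619; k=3: 10875+52200+15·25·49=81450; k=4: 25125+44688+15·38·49=97743; k=5: 38805+0+15·24·49=56445 → min 56445.
Length 6: A_1..A_6: k=1: 0+56445+30·15·49=78495; k=2: 13050+74304+30·29·49=129984; k=3: 22125+52200+30·25·49=111075; k=4: 42225+44688+30·38·49=142773; k=5: 49605+0+30·24·49=84885 → min 78495.
Optimal order: (A_1 ((((A_2 A_3) A_4) A_5) A_6)) with cost 78495.

78495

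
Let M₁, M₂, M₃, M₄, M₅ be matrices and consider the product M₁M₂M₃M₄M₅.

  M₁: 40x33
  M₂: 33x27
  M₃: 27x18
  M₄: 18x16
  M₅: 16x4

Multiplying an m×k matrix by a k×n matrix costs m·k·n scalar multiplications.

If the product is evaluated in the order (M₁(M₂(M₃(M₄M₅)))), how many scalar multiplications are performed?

(M₄M₅): 18×16 by 16×4 → 18×4, cost 18·16·4 = 1152
(M₃(M₄M₅)): 27×18 by 18×4 → 27×4, cost 27·18·4 = 1944; cumulative 3096
(M₂(M₃(M₄M₅))): 33×27 by 27×4 → 33×4, cost 33·27·4 = 3564; cumulative 6660
(M₁(M₂(M₃(M₄M₅)))): 40×33 by 33×4 → 40×4, cost 40·33·4 = 5280; cumulative 11940
Total: 11940 scalar multiplications.

11940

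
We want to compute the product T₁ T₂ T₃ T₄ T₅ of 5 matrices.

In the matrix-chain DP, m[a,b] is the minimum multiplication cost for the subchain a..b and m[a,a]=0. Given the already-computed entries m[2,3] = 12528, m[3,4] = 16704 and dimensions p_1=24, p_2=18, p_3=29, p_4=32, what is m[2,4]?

m[2,4] = min over k∈[2,3] of m[2,k]+m[k+1,4]+p_{1}·p_k·p_{4}.
k=2: 0 + 16704 + 24·18·32 = 30528; k=3: 12528 + 0 + 24·29·32 = 34800.
Minimum: 30528 at k=2.

30528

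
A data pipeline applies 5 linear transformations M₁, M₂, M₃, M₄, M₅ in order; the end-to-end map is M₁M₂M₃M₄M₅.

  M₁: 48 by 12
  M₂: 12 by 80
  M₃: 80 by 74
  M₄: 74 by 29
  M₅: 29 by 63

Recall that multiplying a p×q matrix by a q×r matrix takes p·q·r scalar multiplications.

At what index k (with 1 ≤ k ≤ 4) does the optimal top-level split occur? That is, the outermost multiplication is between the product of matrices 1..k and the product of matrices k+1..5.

Adjacent pairs: M₁M₂ = 48·12·80 = 46080; M₂M₃ = 12·80·74 = 71040; M₃M₄ = 80·74·29 = 171680; M₄M₅ = 74·29·63 = 135198.
Length 3: M₁..M₃: k=1: 0+71040+48·12·74=113664; k=2: 46080+0+48·80·74=330240 → min 113664 | M₂..M₄: k=2: 0+171680+12·80·29=199520; k=3: 71040+0+12·74·29=96792 → min 96792 | M₃..M₅: k=3: 0+135198+80·74·63=508158; k=4: 171680+0+80·29·63=317840 → min 317840.
Length 4: M₁..M₄: k=1: 0+96792+48·12·29=113496; k=2: 46080+171680+48·80·29=329120; k=3: 113664+0+48·74·29=216672 → min 113496 | M₂..M₅: k=2: 0+317840+12·80·63=378320; k=3: 71040+135198+12·74·63=262182; k=4: 96792+0+12·29·63=118716 → min 118716.
Top-level splits: k=1: (M₁..M₁)·(M₂..M₅) → 0+118716+48·12·63 = 155004; k=2: (M₁..M₂)·(M₃..M₅) → 46080+317840+48·80·63 = 605840; k=3: (M₁..M₃)·(M₄..M₅) → 113664+135198+48·74·63 = 472638; k=4: (M₁..M₄)·(M₅..M₅) → 113496+0+48·29·63 = 201192.
Best split is after M₁, i.e. k = 1.

1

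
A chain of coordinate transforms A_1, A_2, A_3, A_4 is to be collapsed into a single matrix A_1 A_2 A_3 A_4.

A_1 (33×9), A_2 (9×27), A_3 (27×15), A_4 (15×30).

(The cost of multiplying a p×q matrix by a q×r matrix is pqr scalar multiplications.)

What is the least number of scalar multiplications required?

16605

Adjacent pairs: A_1A_2 = 33·9·27 = 8019; A_2A_3 = 9·27·15 = 3645; A_3A_4 = 27·15·30 = 12150.
Length 3: A_1..A_3: k=1: 0+3645+33·9·15=8100; k=2: 8019+0+33·27·15=21384 → min 8100 | A_2..A_4: k=2: 0+12150+9·27·30=19440; k=3: 3645+0+9·15·30=7695 → min 7695.
Length 4: A_1..A_4: k=1: 0+7695+33·9·30=16605; k=2: 8019+12150+33·27·30=46899; k=3: 8100+0+33·15·30=22950 → min 16605.
Optimal order: (A_1 ((A_2 A_3) A_4)) with cost 16605.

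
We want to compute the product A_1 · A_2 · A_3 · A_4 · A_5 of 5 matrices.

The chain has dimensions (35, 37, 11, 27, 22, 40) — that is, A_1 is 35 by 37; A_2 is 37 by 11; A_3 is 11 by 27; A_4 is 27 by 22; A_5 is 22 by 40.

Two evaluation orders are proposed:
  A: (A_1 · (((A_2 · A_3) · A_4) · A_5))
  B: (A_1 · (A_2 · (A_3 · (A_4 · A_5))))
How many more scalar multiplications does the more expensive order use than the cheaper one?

13607

Order A = (A_1 · (((A_2 · A_3) · A_4) · A_5)): (A_2 · A_3): 37×11 by 11×27 → 37×27, cost 37·11·27 = 10989; ((A_2 · A_3) · A_4): 37×27 by 27×22 → 37×22, cost 37·27·22 = 21978; cumulative 32967; (((A_2 · A_3) · A_4) · A_5): 37×22 by 22×40 → 37×40, cost 37·22·40 = 32560; cumulative 65527; (A_1 · (((A_2 · A_3) · A_4) · A_5)): 35×37 by 37×40 → 35×40, cost 35·37·40 = 51800; cumulative 117327. Total 117327.
Order B = (A_1 · (A_2 · (A_3 · (A_4 · A_5)))): (A_4 · A_5): 27×22 by 22×40 → 27×40, cost 27·22·40 = 23760; (A_3 · (A_4 · A_5)): 11×27 by 27×40 → 11×40, cost 11·27·40 = 11880; cumulative 35640; (A_2 · (A_3 · (A_4 · A_5))): 37×11 by 11×40 → 37×40, cost 37·11·40 = 16280; cumulative 51920; (A_1 · (A_2 · (A_3 · (A_4 · A_5)))): 35×37 by 37×40 → 35×40, cost 35·37·40 = 51800; cumulative 103720. Total 103720.
Difference: |117327 − 103720| = 13607.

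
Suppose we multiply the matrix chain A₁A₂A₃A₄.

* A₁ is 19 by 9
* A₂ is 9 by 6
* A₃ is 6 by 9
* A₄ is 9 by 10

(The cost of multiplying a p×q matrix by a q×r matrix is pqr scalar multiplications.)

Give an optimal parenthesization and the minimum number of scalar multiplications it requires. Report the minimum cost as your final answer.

2706

Adjacent pairs: A₁A₂ = 19·9·6 = 1026; A₂A₃ = 9·6·9 = 486; A₃A₄ = 6·9·10 = 540.
Length 3: A₁..A₃: k=1: 0+486+19·9·9=2025; k=2: 1026+0+19·6·9=2052 → min 2025 | A₂..A₄: k=2: 0+540+9·6·10=1080; k=3: 486+0+9·9·10=1296 → min 1080.
Length 4: A₁..A₄: k=1: 0+1080+19·9·10=2790; k=2: 1026+540+19·6·10=2706; k=3: 2025+0+19·9·10=3735 → min 2706.
Optimal parenthesization: ((A₁A₂)(A₃A₄)) with cost 2706.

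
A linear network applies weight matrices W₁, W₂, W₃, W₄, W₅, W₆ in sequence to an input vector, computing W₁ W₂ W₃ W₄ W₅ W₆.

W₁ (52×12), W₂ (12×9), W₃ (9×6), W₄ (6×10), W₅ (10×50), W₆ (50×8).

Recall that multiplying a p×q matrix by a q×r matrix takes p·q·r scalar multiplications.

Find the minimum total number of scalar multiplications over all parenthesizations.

Adjacent pairs: W₁W₂ = 52·12·9 = 5616; W₂W₃ = 12·9·6 = 648; W₃W₄ = 9·6·10 = 540; W₄W₅ = 6·10·50 = 3000; W₅W₆ = 10·50·8 = 4000.
Length 3: W₁..W₃: k=1: 0+648+52·12·6=4392; k=2: 5616+0+52·9·6=8424 → min 4392 | W₂..W₄: k=2: 0+540+12·9·10=1620; k=3: 648+0+12·6·10=1368 → min 1368 | W₃..W₅: k=3: 0+3000+9·6·50=5700; k=4: 540+0+9·10·50=5040 → min 5040 | W₄..W₆: k=4: 0+4000+6·10·8=4480; k=5: 3000+0+6·50·8=5400 → min 4480.
Length 4: W₁..W₄: k=1: 0+1368+52·12·10=7608; k=2: 5616+540+52·9·10=10836; k=3: 4392+0+52·6·10=7512 → min 7512 | W₂..W₅: k=2: 0+5040+12·9·50=10440; k=3: 648+3000+12·6·50=7248; k=4: 1368+0+12·10·50=7368 → min 7248 | W₃..W₆: k=3: 0+4480+9·6·8=4912; k=4: 540+4000+9·10·8=5260; k=5: 5040+0+9·50·8=8640 → min 4912.
Length 5: W₁..W₅: k=1: 0+7248+52·12·50=38448; k=2: 5616+5040+52·9·50=34056; k=3: 4392+3000+52·6·50=22992; k=4: 7512+0+52·10·50=33512 → min 22992 | W₂..W₆: k=2: 0+4912+12·9·8=5776; k=3: 648+4480+12·6·8=5704; k=4: 1368+4000+12·10·8=6328; k=5: 7248+0+12·50·8=12048 → min 5704.
Length 6: W₁..W₆: k=1: 0+5704+52·12·8=10696; k=2: 5616+4912+52·9·8=14272; k=3: 4392+4480+52·6·8=11368; k=4: 7512+4000+52·10·8=15672; k=5: 22992+0+52·50·8=43792 → min 10696.
Optimal order: (W₁ ((W₂ W₃) (W₄ (W₅ W₆)))) with cost 10696.

10696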